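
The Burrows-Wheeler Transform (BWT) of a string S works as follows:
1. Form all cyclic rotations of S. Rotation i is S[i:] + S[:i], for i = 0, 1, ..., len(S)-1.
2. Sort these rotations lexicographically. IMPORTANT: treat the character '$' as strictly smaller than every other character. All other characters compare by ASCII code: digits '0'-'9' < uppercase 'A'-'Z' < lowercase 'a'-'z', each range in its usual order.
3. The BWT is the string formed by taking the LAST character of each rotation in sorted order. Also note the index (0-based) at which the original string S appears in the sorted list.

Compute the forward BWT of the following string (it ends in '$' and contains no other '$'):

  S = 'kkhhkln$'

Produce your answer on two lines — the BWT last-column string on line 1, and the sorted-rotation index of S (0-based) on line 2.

Answer: nkhk$hkl
4

Derivation:
All 8 rotations (rotation i = S[i:]+S[:i]):
  rot[0] = kkhhkln$
  rot[1] = khhkln$k
  rot[2] = hhkln$kk
  rot[3] = hkln$kkh
  rot[4] = kln$kkhh
  rot[5] = ln$kkhhk
  rot[6] = n$kkhhkl
  rot[7] = $kkhhkln
Sorted (with $ < everything):
  sorted[0] = $kkhhkln  (last char: 'n')
  sorted[1] = hhkln$kk  (last char: 'k')
  sorted[2] = hkln$kkh  (last char: 'h')
  sorted[3] = khhkln$k  (last char: 'k')
  sorted[4] = kkhhkln$  (last char: '$')
  sorted[5] = kln$kkhh  (last char: 'h')
  sorted[6] = ln$kkhhk  (last char: 'k')
  sorted[7] = n$kkhhkl  (last char: 'l')
Last column: nkhk$hkl
Original string S is at sorted index 4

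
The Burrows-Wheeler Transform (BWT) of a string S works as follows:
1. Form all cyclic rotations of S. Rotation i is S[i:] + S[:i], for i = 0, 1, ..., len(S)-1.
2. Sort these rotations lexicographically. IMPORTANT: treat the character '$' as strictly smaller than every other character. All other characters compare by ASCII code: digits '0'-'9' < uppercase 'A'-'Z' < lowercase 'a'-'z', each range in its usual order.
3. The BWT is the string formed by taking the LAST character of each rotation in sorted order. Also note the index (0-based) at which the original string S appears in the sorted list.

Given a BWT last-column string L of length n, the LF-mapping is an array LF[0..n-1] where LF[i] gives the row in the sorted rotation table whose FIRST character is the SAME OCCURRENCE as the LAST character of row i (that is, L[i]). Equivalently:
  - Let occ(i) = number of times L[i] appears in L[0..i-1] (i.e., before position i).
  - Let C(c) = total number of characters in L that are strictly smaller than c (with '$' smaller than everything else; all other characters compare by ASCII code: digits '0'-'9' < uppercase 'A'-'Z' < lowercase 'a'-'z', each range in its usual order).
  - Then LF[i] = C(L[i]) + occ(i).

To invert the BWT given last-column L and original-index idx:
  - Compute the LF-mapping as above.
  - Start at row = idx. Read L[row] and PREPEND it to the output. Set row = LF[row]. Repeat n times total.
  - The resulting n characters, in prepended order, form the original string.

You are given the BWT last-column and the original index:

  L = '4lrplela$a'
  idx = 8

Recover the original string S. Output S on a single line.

LF mapping: 1 5 9 8 6 4 7 2 0 3
Walk LF starting at row 8, prepending L[row]:
  step 1: row=8, L[8]='$', prepend. Next row=LF[8]=0
  step 2: row=0, L[0]='4', prepend. Next row=LF[0]=1
  step 3: row=1, L[1]='l', prepend. Next row=LF[1]=5
  step 4: row=5, L[5]='e', prepend. Next row=LF[5]=4
  step 5: row=4, L[4]='l', prepend. Next row=LF[4]=6
  step 6: row=6, L[6]='l', prepend. Next row=LF[6]=7
  step 7: row=7, L[7]='a', prepend. Next row=LF[7]=2
  step 8: row=2, L[2]='r', prepend. Next row=LF[2]=9
  step 9: row=9, L[9]='a', prepend. Next row=LF[9]=3
  step 10: row=3, L[3]='p', prepend. Next row=LF[3]=8
Reversed output: parallel4$

Answer: parallel4$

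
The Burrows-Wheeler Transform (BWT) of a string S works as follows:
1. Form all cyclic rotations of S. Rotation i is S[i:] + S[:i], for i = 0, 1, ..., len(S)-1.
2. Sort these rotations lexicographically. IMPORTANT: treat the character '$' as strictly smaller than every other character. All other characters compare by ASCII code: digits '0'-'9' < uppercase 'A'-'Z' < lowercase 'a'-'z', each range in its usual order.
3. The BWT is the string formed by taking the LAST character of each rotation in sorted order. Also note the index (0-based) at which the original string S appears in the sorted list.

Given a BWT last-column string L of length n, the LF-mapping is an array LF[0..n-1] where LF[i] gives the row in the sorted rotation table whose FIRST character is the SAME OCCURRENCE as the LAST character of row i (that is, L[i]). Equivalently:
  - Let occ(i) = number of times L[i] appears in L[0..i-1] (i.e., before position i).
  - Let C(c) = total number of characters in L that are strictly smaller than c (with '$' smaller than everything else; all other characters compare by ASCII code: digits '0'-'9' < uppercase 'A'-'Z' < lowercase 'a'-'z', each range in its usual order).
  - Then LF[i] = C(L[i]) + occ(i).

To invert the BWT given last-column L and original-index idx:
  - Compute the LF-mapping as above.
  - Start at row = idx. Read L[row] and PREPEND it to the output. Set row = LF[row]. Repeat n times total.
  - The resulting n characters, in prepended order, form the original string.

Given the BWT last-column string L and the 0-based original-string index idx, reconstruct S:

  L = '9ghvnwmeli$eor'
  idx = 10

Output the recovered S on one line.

LF mapping: 1 4 5 12 9 13 8 2 7 6 0 3 10 11
Walk LF starting at row 10, prepending L[row]:
  step 1: row=10, L[10]='$', prepend. Next row=LF[10]=0
  step 2: row=0, L[0]='9', prepend. Next row=LF[0]=1
  step 3: row=1, L[1]='g', prepend. Next row=LF[1]=4
  step 4: row=4, L[4]='n', prepend. Next row=LF[4]=9
  step 5: row=9, L[9]='i', prepend. Next row=LF[9]=6
  step 6: row=6, L[6]='m', prepend. Next row=LF[6]=8
  step 7: row=8, L[8]='l', prepend. Next row=LF[8]=7
  step 8: row=7, L[7]='e', prepend. Next row=LF[7]=2
  step 9: row=2, L[2]='h', prepend. Next row=LF[2]=5
  step 10: row=5, L[5]='w', prepend. Next row=LF[5]=13
  step 11: row=13, L[13]='r', prepend. Next row=LF[13]=11
  step 12: row=11, L[11]='e', prepend. Next row=LF[11]=3
  step 13: row=3, L[3]='v', prepend. Next row=LF[3]=12
  step 14: row=12, L[12]='o', prepend. Next row=LF[12]=10
Reversed output: overwhelming9$

Answer: overwhelming9$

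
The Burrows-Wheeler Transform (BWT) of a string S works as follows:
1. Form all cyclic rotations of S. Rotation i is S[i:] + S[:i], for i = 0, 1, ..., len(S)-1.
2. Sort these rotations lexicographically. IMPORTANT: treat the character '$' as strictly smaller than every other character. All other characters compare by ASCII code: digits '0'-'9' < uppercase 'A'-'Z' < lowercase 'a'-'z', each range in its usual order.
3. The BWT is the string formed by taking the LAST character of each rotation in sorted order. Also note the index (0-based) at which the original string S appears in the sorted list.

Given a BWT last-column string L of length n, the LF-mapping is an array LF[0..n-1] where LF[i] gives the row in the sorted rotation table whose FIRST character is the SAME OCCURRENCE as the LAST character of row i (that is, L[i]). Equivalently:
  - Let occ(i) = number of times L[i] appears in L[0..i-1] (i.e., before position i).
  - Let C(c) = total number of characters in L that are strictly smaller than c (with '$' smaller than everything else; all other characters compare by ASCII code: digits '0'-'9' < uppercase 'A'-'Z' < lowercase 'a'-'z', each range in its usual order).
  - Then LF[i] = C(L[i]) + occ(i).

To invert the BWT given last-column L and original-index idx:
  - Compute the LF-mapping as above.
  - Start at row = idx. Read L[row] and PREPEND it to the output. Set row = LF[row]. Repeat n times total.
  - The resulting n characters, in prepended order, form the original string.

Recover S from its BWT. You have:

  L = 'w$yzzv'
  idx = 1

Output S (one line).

Answer: vzzyw$

Derivation:
LF mapping: 2 0 3 4 5 1
Walk LF starting at row 1, prepending L[row]:
  step 1: row=1, L[1]='$', prepend. Next row=LF[1]=0
  step 2: row=0, L[0]='w', prepend. Next row=LF[0]=2
  step 3: row=2, L[2]='y', prepend. Next row=LF[2]=3
  step 4: row=3, L[3]='z', prepend. Next row=LF[3]=4
  step 5: row=4, L[4]='z', prepend. Next row=LF[4]=5
  step 6: row=5, L[5]='v', prepend. Next row=LF[5]=1
Reversed output: vzzyw$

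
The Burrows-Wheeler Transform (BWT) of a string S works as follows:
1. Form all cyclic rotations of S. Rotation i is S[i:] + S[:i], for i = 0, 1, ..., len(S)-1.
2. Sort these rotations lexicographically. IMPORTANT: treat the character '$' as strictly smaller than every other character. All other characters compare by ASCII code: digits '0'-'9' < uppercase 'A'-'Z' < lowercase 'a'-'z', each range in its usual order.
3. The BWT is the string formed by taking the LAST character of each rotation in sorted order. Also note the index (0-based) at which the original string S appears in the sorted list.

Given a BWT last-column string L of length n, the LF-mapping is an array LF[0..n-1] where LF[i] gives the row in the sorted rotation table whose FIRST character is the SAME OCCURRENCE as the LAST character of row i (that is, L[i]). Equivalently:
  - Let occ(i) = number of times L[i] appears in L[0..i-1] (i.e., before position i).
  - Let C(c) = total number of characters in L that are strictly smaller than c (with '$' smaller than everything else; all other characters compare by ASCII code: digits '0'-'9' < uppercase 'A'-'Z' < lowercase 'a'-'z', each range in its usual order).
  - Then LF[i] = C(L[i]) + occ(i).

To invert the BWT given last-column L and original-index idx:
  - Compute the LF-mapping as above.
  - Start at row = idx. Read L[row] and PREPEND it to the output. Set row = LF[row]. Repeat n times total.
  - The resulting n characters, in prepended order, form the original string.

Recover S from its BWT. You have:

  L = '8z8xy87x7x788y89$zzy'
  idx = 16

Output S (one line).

LF mapping: 4 17 5 11 14 6 1 12 2 13 3 7 8 15 9 10 0 18 19 16
Walk LF starting at row 16, prepending L[row]:
  step 1: row=16, L[16]='$', prepend. Next row=LF[16]=0
  step 2: row=0, L[0]='8', prepend. Next row=LF[0]=4
  step 3: row=4, L[4]='y', prepend. Next row=LF[4]=14
  step 4: row=14, L[14]='8', prepend. Next row=LF[14]=9
  step 5: row=9, L[9]='x', prepend. Next row=LF[9]=13
  step 6: row=13, L[13]='y', prepend. Next row=LF[13]=15
  step 7: row=15, L[15]='9', prepend. Next row=LF[15]=10
  step 8: row=10, L[10]='7', prepend. Next row=LF[10]=3
  step 9: row=3, L[3]='x', prepend. Next row=LF[3]=11
  step 10: row=11, L[11]='8', prepend. Next row=LF[11]=7
  step 11: row=7, L[7]='x', prepend. Next row=LF[7]=12
  step 12: row=12, L[12]='8', prepend. Next row=LF[12]=8
  step 13: row=8, L[8]='7', prepend. Next row=LF[8]=2
  step 14: row=2, L[2]='8', prepend. Next row=LF[2]=5
  step 15: row=5, L[5]='8', prepend. Next row=LF[5]=6
  step 16: row=6, L[6]='7', prepend. Next row=LF[6]=1
  step 17: row=1, L[1]='z', prepend. Next row=LF[1]=17
  step 18: row=17, L[17]='z', prepend. Next row=LF[17]=18
  step 19: row=18, L[18]='z', prepend. Next row=LF[18]=19
  step 20: row=19, L[19]='y', prepend. Next row=LF[19]=16
Reversed output: yzzz78878x8x79yx8y8$

Answer: yzzz78878x8x79yx8y8$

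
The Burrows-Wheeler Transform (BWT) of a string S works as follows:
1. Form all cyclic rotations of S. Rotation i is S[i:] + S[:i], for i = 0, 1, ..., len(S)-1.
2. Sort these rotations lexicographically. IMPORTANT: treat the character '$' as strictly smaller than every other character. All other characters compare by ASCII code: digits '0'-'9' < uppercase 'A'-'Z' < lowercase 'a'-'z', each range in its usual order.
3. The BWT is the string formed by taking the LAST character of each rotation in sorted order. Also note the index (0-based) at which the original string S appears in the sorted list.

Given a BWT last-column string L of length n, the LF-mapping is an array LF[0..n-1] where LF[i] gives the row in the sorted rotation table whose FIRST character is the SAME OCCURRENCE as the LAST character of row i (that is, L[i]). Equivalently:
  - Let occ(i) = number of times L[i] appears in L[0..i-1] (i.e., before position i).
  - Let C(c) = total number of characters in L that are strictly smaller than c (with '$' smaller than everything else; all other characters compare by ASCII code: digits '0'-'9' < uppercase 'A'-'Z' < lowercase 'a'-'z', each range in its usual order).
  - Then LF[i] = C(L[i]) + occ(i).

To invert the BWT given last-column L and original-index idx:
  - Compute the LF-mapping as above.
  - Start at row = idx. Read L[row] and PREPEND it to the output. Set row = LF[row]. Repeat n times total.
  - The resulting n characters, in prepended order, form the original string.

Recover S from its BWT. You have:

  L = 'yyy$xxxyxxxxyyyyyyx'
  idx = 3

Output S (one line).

Answer: xxyxxxyyyyyyyxyxxy$

Derivation:
LF mapping: 9 10 11 0 1 2 3 12 4 5 6 7 13 14 15 16 17 18 8
Walk LF starting at row 3, prepending L[row]:
  step 1: row=3, L[3]='$', prepend. Next row=LF[3]=0
  step 2: row=0, L[0]='y', prepend. Next row=LF[0]=9
  step 3: row=9, L[9]='x', prepend. Next row=LF[9]=5
  step 4: row=5, L[5]='x', prepend. Next row=LF[5]=2
  step 5: row=2, L[2]='y', prepend. Next row=LF[2]=11
  step 6: row=11, L[11]='x', prepend. Next row=LF[11]=7
  step 7: row=7, L[7]='y', prepend. Next row=LF[7]=12
  step 8: row=12, L[12]='y', prepend. Next row=LF[12]=13
  step 9: row=13, L[13]='y', prepend. Next row=LF[13]=14
  step 10: row=14, L[14]='y', prepend. Next row=LF[14]=15
  step 11: row=15, L[15]='y', prepend. Next row=LF[15]=16
  step 12: row=16, L[16]='y', prepend. Next row=LF[16]=17
  step 13: row=17, L[17]='y', prepend. Next row=LF[17]=18
  step 14: row=18, L[18]='x', prepend. Next row=LF[18]=8
  step 15: row=8, L[8]='x', prepend. Next row=LF[8]=4
  step 16: row=4, L[4]='x', prepend. Next row=LF[4]=1
  step 17: row=1, L[1]='y', prepend. Next row=LF[1]=10
  step 18: row=10, L[10]='x', prepend. Next row=LF[10]=6
  step 19: row=6, L[6]='x', prepend. Next row=LF[6]=3
Reversed output: xxyxxxyyyyyyyxyxxy$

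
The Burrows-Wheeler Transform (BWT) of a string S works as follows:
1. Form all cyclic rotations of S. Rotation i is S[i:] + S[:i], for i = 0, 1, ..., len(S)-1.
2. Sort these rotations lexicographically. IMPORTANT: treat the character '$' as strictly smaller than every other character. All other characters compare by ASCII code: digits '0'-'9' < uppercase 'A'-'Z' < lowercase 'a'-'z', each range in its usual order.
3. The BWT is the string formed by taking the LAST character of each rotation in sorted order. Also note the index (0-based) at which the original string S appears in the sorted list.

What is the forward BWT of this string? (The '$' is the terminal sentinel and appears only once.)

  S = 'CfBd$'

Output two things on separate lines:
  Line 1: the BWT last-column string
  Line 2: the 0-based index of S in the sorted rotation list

All 5 rotations (rotation i = S[i:]+S[:i]):
  rot[0] = CfBd$
  rot[1] = fBd$C
  rot[2] = Bd$Cf
  rot[3] = d$CfB
  rot[4] = $CfBd
Sorted (with $ < everything):
  sorted[0] = $CfBd  (last char: 'd')
  sorted[1] = Bd$Cf  (last char: 'f')
  sorted[2] = CfBd$  (last char: '$')
  sorted[3] = d$CfB  (last char: 'B')
  sorted[4] = fBd$C  (last char: 'C')
Last column: df$BC
Original string S is at sorted index 2

Answer: df$BC
2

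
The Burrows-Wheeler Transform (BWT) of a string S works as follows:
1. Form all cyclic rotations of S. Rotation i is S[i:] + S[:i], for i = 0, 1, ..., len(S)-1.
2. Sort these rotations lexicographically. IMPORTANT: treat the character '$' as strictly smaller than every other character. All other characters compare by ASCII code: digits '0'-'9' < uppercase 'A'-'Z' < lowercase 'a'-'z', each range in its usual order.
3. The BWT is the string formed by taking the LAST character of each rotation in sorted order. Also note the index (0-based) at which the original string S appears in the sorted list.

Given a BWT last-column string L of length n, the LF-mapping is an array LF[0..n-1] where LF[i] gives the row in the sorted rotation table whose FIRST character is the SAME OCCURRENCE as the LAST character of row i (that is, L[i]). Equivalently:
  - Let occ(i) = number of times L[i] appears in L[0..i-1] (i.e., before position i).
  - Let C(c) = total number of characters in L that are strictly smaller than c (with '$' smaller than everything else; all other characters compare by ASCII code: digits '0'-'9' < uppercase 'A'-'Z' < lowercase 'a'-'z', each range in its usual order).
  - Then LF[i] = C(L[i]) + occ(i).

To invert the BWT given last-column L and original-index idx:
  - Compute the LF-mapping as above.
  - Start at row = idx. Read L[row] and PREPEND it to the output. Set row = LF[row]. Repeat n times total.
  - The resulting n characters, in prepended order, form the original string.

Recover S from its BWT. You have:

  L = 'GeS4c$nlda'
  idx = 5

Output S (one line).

Answer: candle4SG$

Derivation:
LF mapping: 2 7 3 1 5 0 9 8 6 4
Walk LF starting at row 5, prepending L[row]:
  step 1: row=5, L[5]='$', prepend. Next row=LF[5]=0
  step 2: row=0, L[0]='G', prepend. Next row=LF[0]=2
  step 3: row=2, L[2]='S', prepend. Next row=LF[2]=3
  step 4: row=3, L[3]='4', prepend. Next row=LF[3]=1
  step 5: row=1, L[1]='e', prepend. Next row=LF[1]=7
  step 6: row=7, L[7]='l', prepend. Next row=LF[7]=8
  step 7: row=8, L[8]='d', prepend. Next row=LF[8]=6
  step 8: row=6, L[6]='n', prepend. Next row=LF[6]=9
  step 9: row=9, L[9]='a', prepend. Next row=LF[9]=4
  step 10: row=4, L[4]='c', prepend. Next row=LF[4]=5
Reversed output: candle4SG$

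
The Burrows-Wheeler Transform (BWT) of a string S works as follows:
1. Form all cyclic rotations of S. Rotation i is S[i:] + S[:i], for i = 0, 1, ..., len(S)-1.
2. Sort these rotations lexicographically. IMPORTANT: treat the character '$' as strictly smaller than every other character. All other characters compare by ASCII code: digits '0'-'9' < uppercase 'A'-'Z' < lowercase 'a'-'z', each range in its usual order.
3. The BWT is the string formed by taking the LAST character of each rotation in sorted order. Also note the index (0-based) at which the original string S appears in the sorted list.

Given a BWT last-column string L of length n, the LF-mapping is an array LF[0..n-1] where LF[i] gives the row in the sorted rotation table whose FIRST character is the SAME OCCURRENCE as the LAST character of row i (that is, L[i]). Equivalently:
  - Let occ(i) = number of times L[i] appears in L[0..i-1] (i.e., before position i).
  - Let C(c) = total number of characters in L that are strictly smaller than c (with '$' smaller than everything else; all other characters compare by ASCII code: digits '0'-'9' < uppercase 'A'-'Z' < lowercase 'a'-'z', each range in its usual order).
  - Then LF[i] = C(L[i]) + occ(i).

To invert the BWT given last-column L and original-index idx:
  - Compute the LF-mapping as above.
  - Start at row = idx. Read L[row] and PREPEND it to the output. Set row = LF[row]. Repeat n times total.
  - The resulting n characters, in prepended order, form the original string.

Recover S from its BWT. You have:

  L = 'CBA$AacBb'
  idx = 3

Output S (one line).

Answer: BAABbcaC$

Derivation:
LF mapping: 5 3 1 0 2 6 8 4 7
Walk LF starting at row 3, prepending L[row]:
  step 1: row=3, L[3]='$', prepend. Next row=LF[3]=0
  step 2: row=0, L[0]='C', prepend. Next row=LF[0]=5
  step 3: row=5, L[5]='a', prepend. Next row=LF[5]=6
  step 4: row=6, L[6]='c', prepend. Next row=LF[6]=8
  step 5: row=8, L[8]='b', prepend. Next row=LF[8]=7
  step 6: row=7, L[7]='B', prepend. Next row=LF[7]=4
  step 7: row=4, L[4]='A', prepend. Next row=LF[4]=2
  step 8: row=2, L[2]='A', prepend. Next row=LF[2]=1
  step 9: row=1, L[1]='B', prepend. Next row=LF[1]=3
Reversed output: BAABbcaC$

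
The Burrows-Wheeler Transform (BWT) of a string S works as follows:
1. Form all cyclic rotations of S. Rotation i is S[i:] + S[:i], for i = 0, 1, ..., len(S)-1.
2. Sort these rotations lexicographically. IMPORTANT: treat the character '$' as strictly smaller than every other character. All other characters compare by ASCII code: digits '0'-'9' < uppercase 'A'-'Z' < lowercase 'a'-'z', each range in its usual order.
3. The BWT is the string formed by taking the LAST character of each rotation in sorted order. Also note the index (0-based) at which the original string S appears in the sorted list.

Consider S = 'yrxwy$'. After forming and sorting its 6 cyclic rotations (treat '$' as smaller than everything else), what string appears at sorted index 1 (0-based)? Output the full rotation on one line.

All 6 rotations (rotation i = S[i:]+S[:i]):
  rot[0] = yrxwy$
  rot[1] = rxwy$y
  rot[2] = xwy$yr
  rot[3] = wy$yrx
  rot[4] = y$yrxw
  rot[5] = $yrxwy
Sorted (with $ < everything):
  sorted[0] = $yrxwy
  sorted[1] = rxwy$y
  sorted[2] = wy$yrx
  sorted[3] = xwy$yr
  sorted[4] = y$yrxw
  sorted[5] = yrxwy$
sorted[1] = rxwy$y

Answer: rxwy$y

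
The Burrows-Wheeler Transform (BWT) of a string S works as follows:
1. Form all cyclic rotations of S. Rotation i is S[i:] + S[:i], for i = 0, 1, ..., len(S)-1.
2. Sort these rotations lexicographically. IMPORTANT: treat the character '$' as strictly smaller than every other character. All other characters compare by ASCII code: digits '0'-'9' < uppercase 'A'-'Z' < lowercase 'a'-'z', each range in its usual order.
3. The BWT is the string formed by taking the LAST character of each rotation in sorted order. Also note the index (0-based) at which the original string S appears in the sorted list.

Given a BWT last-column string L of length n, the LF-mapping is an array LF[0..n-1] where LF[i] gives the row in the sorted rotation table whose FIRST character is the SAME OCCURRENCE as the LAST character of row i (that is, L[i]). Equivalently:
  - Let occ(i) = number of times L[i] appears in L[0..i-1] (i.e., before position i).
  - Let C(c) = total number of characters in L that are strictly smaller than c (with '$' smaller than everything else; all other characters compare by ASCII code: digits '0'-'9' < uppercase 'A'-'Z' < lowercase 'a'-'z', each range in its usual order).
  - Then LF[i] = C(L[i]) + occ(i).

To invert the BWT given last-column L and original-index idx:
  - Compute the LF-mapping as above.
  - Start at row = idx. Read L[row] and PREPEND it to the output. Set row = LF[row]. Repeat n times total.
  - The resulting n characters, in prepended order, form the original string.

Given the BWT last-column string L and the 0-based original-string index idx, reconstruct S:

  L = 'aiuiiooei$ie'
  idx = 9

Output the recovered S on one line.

LF mapping: 1 4 11 5 6 9 10 2 7 0 8 3
Walk LF starting at row 9, prepending L[row]:
  step 1: row=9, L[9]='$', prepend. Next row=LF[9]=0
  step 2: row=0, L[0]='a', prepend. Next row=LF[0]=1
  step 3: row=1, L[1]='i', prepend. Next row=LF[1]=4
  step 4: row=4, L[4]='i', prepend. Next row=LF[4]=6
  step 5: row=6, L[6]='o', prepend. Next row=LF[6]=10
  step 6: row=10, L[10]='i', prepend. Next row=LF[10]=8
  step 7: row=8, L[8]='i', prepend. Next row=LF[8]=7
  step 8: row=7, L[7]='e', prepend. Next row=LF[7]=2
  step 9: row=2, L[2]='u', prepend. Next row=LF[2]=11
  step 10: row=11, L[11]='e', prepend. Next row=LF[11]=3
  step 11: row=3, L[3]='i', prepend. Next row=LF[3]=5
  step 12: row=5, L[5]='o', prepend. Next row=LF[5]=9
Reversed output: oieueiioiia$

Answer: oieueiioiia$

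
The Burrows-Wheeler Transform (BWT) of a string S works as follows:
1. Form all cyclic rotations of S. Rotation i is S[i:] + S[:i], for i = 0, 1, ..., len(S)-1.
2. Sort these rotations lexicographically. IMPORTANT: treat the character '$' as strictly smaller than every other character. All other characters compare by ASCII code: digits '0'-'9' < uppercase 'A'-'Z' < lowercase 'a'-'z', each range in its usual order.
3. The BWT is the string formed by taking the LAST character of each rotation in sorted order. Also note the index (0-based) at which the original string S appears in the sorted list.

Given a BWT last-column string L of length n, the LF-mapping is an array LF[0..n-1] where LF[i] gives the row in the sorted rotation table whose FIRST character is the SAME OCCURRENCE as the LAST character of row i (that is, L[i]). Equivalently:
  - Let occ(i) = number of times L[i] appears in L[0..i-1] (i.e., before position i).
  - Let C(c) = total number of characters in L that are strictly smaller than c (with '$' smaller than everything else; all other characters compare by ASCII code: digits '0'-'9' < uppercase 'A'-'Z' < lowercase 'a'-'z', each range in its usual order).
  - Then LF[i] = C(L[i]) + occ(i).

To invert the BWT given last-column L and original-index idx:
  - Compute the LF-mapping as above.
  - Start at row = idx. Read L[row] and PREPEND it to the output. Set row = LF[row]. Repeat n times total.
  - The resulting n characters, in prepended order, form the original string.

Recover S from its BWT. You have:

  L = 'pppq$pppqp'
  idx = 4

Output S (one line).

Answer: ppppqqppp$

Derivation:
LF mapping: 1 2 3 8 0 4 5 6 9 7
Walk LF starting at row 4, prepending L[row]:
  step 1: row=4, L[4]='$', prepend. Next row=LF[4]=0
  step 2: row=0, L[0]='p', prepend. Next row=LF[0]=1
  step 3: row=1, L[1]='p', prepend. Next row=LF[1]=2
  step 4: row=2, L[2]='p', prepend. Next row=LF[2]=3
  step 5: row=3, L[3]='q', prepend. Next row=LF[3]=8
  step 6: row=8, L[8]='q', prepend. Next row=LF[8]=9
  step 7: row=9, L[9]='p', prepend. Next row=LF[9]=7
  step 8: row=7, L[7]='p', prepend. Next row=LF[7]=6
  step 9: row=6, L[6]='p', prepend. Next row=LF[6]=5
  step 10: row=5, L[5]='p', prepend. Next row=LF[5]=4
Reversed output: ppppqqppp$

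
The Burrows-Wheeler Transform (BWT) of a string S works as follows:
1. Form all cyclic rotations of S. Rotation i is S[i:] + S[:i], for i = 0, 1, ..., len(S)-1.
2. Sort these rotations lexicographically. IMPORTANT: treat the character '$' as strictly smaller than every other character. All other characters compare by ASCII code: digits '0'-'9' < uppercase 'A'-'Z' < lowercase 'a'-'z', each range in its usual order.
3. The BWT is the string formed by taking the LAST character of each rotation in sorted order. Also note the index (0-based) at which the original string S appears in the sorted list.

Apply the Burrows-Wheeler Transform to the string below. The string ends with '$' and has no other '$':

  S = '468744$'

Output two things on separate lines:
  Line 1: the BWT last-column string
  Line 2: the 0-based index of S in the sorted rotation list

Answer: 447$486
3

Derivation:
All 7 rotations (rotation i = S[i:]+S[:i]):
  rot[0] = 468744$
  rot[1] = 68744$4
  rot[2] = 8744$46
  rot[3] = 744$468
  rot[4] = 44$4687
  rot[5] = 4$46874
  rot[6] = $468744
Sorted (with $ < everything):
  sorted[0] = $468744  (last char: '4')
  sorted[1] = 4$46874  (last char: '4')
  sorted[2] = 44$4687  (last char: '7')
  sorted[3] = 468744$  (last char: '$')
  sorted[4] = 68744$4  (last char: '4')
  sorted[5] = 744$468  (last char: '8')
  sorted[6] = 8744$46  (last char: '6')
Last column: 447$486
Original string S is at sorted index 3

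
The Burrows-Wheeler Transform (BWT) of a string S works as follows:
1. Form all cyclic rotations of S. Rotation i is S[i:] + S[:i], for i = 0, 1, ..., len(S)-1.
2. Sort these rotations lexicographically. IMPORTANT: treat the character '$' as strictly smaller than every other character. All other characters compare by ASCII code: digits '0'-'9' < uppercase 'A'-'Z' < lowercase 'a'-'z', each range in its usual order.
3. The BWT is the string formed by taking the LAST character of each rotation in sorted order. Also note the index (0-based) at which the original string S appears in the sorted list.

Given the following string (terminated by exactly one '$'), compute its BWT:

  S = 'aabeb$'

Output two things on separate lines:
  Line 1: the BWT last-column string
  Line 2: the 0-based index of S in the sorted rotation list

All 6 rotations (rotation i = S[i:]+S[:i]):
  rot[0] = aabeb$
  rot[1] = abeb$a
  rot[2] = beb$aa
  rot[3] = eb$aab
  rot[4] = b$aabe
  rot[5] = $aabeb
Sorted (with $ < everything):
  sorted[0] = $aabeb  (last char: 'b')
  sorted[1] = aabeb$  (last char: '$')
  sorted[2] = abeb$a  (last char: 'a')
  sorted[3] = b$aabe  (last char: 'e')
  sorted[4] = beb$aa  (last char: 'a')
  sorted[5] = eb$aab  (last char: 'b')
Last column: b$aeab
Original string S is at sorted index 1

Answer: b$aeab
1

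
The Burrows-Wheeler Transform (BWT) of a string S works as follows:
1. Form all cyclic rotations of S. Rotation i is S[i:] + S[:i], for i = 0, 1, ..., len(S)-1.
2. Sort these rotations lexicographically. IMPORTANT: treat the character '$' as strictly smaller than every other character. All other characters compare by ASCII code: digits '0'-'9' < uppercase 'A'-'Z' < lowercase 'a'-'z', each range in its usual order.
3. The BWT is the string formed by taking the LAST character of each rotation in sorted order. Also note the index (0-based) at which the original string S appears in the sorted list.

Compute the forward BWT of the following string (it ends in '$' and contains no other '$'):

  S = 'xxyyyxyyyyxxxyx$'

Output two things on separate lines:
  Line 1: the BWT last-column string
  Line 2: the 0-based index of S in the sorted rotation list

All 16 rotations (rotation i = S[i:]+S[:i]):
  rot[0] = xxyyyxyyyyxxxyx$
  rot[1] = xyyyxyyyyxxxyx$x
  rot[2] = yyyxyyyyxxxyx$xx
  rot[3] = yyxyyyyxxxyx$xxy
  rot[4] = yxyyyyxxxyx$xxyy
  rot[5] = xyyyyxxxyx$xxyyy
  rot[6] = yyyyxxxyx$xxyyyx
  rot[7] = yyyxxxyx$xxyyyxy
  rot[8] = yyxxxyx$xxyyyxyy
  rot[9] = yxxxyx$xxyyyxyyy
  rot[10] = xxxyx$xxyyyxyyyy
  rot[11] = xxyx$xxyyyxyyyyx
  rot[12] = xyx$xxyyyxyyyyxx
  rot[13] = yx$xxyyyxyyyyxxx
  rot[14] = x$xxyyyxyyyyxxxy
  rot[15] = $xxyyyxyyyyxxxyx
Sorted (with $ < everything):
  sorted[0] = $xxyyyxyyyyxxxyx  (last char: 'x')
  sorted[1] = x$xxyyyxyyyyxxxy  (last char: 'y')
  sorted[2] = xxxyx$xxyyyxyyyy  (last char: 'y')
  sorted[3] = xxyx$xxyyyxyyyyx  (last char: 'x')
  sorted[4] = xxyyyxyyyyxxxyx$  (last char: '$')
  sorted[5] = xyx$xxyyyxyyyyxx  (last char: 'x')
  sorted[6] = xyyyxyyyyxxxyx$x  (last char: 'x')
  sorted[7] = xyyyyxxxyx$xxyyy  (last char: 'y')
  sorted[8] = yx$xxyyyxyyyyxxx  (last char: 'x')
  sorted[9] = yxxxyx$xxyyyxyyy  (last char: 'y')
  sorted[10] = yxyyyyxxxyx$xxyy  (last char: 'y')
  sorted[11] = yyxxxyx$xxyyyxyy  (last char: 'y')
  sorted[12] = yyxyyyyxxxyx$xxy  (last char: 'y')
  sorted[13] = yyyxxxyx$xxyyyxy  (last char: 'y')
  sorted[14] = yyyxyyyyxxxyx$xx  (last char: 'x')
  sorted[15] = yyyyxxxyx$xxyyyx  (last char: 'x')
Last column: xyyx$xxyxyyyyyxx
Original string S is at sorted index 4

Answer: xyyx$xxyxyyyyyxx
4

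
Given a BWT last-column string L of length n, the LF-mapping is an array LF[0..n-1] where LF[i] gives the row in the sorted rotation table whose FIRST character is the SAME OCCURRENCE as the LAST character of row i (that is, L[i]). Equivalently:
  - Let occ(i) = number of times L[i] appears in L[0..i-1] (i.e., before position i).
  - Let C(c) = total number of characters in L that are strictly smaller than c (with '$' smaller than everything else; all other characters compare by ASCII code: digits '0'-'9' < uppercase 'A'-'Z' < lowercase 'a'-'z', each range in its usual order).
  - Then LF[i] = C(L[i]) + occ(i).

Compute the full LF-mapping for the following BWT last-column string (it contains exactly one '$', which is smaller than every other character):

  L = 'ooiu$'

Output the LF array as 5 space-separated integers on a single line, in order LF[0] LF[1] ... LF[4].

Char counts: '$':1, 'i':1, 'o':2, 'u':1
C (first-col start): C('$')=0, C('i')=1, C('o')=2, C('u')=4
L[0]='o': occ=0, LF[0]=C('o')+0=2+0=2
L[1]='o': occ=1, LF[1]=C('o')+1=2+1=3
L[2]='i': occ=0, LF[2]=C('i')+0=1+0=1
L[3]='u': occ=0, LF[3]=C('u')+0=4+0=4
L[4]='$': occ=0, LF[4]=C('$')+0=0+0=0

Answer: 2 3 1 4 0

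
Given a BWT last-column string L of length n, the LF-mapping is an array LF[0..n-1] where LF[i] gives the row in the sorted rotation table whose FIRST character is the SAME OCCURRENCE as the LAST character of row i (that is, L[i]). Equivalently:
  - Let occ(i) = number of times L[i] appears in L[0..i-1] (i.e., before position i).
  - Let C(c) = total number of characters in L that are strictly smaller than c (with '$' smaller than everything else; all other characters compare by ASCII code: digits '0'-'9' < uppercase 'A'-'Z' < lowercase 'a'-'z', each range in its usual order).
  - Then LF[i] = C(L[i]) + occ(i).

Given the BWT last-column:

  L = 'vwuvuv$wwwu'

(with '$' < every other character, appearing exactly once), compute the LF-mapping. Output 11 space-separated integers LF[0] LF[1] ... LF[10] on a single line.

Char counts: '$':1, 'u':3, 'v':3, 'w':4
C (first-col start): C('$')=0, C('u')=1, C('v')=4, C('w')=7
L[0]='v': occ=0, LF[0]=C('v')+0=4+0=4
L[1]='w': occ=0, LF[1]=C('w')+0=7+0=7
L[2]='u': occ=0, LF[2]=C('u')+0=1+0=1
L[3]='v': occ=1, LF[3]=C('v')+1=4+1=5
L[4]='u': occ=1, LF[4]=C('u')+1=1+1=2
L[5]='v': occ=2, LF[5]=C('v')+2=4+2=6
L[6]='$': occ=0, LF[6]=C('$')+0=0+0=0
L[7]='w': occ=1, LF[7]=C('w')+1=7+1=8
L[8]='w': occ=2, LF[8]=C('w')+2=7+2=9
L[9]='w': occ=3, LF[9]=C('w')+3=7+3=10
L[10]='u': occ=2, LF[10]=C('u')+2=1+2=3

Answer: 4 7 1 5 2 6 0 8 9 10 3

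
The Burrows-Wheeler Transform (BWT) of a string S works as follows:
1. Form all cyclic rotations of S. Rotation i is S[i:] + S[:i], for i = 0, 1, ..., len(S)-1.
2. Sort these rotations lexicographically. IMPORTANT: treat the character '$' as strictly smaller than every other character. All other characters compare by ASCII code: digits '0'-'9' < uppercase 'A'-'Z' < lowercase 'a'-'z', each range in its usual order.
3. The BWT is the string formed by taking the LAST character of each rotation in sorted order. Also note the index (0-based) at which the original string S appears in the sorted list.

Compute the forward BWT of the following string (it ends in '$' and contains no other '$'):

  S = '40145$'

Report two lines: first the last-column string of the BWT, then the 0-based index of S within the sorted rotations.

All 6 rotations (rotation i = S[i:]+S[:i]):
  rot[0] = 40145$
  rot[1] = 0145$4
  rot[2] = 145$40
  rot[3] = 45$401
  rot[4] = 5$4014
  rot[5] = $40145
Sorted (with $ < everything):
  sorted[0] = $40145  (last char: '5')
  sorted[1] = 0145$4  (last char: '4')
  sorted[2] = 145$40  (last char: '0')
  sorted[3] = 40145$  (last char: '$')
  sorted[4] = 45$401  (last char: '1')
  sorted[5] = 5$4014  (last char: '4')
Last column: 540$14
Original string S is at sorted index 3

Answer: 540$14
3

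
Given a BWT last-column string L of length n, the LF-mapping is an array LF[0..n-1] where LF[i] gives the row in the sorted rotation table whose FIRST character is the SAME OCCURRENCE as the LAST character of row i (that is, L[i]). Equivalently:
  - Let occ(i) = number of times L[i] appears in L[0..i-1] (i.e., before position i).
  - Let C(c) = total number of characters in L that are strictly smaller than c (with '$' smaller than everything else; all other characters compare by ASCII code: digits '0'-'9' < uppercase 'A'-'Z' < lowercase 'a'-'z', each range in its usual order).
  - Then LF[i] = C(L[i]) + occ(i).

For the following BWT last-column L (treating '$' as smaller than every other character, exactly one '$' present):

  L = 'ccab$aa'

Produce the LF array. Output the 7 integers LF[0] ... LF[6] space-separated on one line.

Char counts: '$':1, 'a':3, 'b':1, 'c':2
C (first-col start): C('$')=0, C('a')=1, C('b')=4, C('c')=5
L[0]='c': occ=0, LF[0]=C('c')+0=5+0=5
L[1]='c': occ=1, LF[1]=C('c')+1=5+1=6
L[2]='a': occ=0, LF[2]=C('a')+0=1+0=1
L[3]='b': occ=0, LF[3]=C('b')+0=4+0=4
L[4]='$': occ=0, LF[4]=C('$')+0=0+0=0
L[5]='a': occ=1, LF[5]=C('a')+1=1+1=2
L[6]='a': occ=2, LF[6]=C('a')+2=1+2=3

Answer: 5 6 1 4 0 2 3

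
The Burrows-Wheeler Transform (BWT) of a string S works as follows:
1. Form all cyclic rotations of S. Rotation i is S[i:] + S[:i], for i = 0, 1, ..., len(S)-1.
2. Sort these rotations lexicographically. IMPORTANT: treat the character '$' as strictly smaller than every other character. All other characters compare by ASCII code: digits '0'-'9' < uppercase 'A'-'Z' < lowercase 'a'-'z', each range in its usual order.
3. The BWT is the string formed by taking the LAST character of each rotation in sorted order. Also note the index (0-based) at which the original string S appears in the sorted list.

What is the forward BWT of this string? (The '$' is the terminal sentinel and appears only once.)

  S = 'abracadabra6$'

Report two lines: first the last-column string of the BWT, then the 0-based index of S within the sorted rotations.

All 13 rotations (rotation i = S[i:]+S[:i]):
  rot[0] = abracadabra6$
  rot[1] = bracadabra6$a
  rot[2] = racadabra6$ab
  rot[3] = acadabra6$abr
  rot[4] = cadabra6$abra
  rot[5] = adabra6$abrac
  rot[6] = dabra6$abraca
  rot[7] = abra6$abracad
  rot[8] = bra6$abracada
  rot[9] = ra6$abracadab
  rot[10] = a6$abracadabr
  rot[11] = 6$abracadabra
  rot[12] = $abracadabra6
Sorted (with $ < everything):
  sorted[0] = $abracadabra6  (last char: '6')
  sorted[1] = 6$abracadabra  (last char: 'a')
  sorted[2] = a6$abracadabr  (last char: 'r')
  sorted[3] = abra6$abracad  (last char: 'd')
  sorted[4] = abracadabra6$  (last char: '$')
  sorted[5] = acadabra6$abr  (last char: 'r')
  sorted[6] = adabra6$abrac  (last char: 'c')
  sorted[7] = bra6$abracada  (last char: 'a')
  sorted[8] = bracadabra6$a  (last char: 'a')
  sorted[9] = cadabra6$abra  (last char: 'a')
  sorted[10] = dabra6$abraca  (last char: 'a')
  sorted[11] = ra6$abracadab  (last char: 'b')
  sorted[12] = racadabra6$ab  (last char: 'b')
Last column: 6ard$rcaaaabb
Original string S is at sorted index 4

Answer: 6ard$rcaaaabb
4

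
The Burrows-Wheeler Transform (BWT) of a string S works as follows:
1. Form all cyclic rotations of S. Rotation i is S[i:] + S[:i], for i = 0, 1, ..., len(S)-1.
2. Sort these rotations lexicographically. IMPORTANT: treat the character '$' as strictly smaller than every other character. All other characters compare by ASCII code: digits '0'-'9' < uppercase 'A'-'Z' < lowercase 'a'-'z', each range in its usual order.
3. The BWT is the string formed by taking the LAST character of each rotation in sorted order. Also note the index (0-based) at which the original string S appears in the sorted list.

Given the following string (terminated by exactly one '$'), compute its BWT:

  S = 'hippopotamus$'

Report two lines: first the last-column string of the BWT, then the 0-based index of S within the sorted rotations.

Answer: st$happpoiuom
2

Derivation:
All 13 rotations (rotation i = S[i:]+S[:i]):
  rot[0] = hippopotamus$
  rot[1] = ippopotamus$h
  rot[2] = ppopotamus$hi
  rot[3] = popotamus$hip
  rot[4] = opotamus$hipp
  rot[5] = potamus$hippo
  rot[6] = otamus$hippop
  rot[7] = tamus$hippopo
  rot[8] = amus$hippopot
  rot[9] = mus$hippopota
  rot[10] = us$hippopotam
  rot[11] = s$hippopotamu
  rot[12] = $hippopotamus
Sorted (with $ < everything):
  sorted[0] = $hippopotamus  (last char: 's')
  sorted[1] = amus$hippopot  (last char: 't')
  sorted[2] = hippopotamus$  (last char: '$')
  sorted[3] = ippopotamus$h  (last char: 'h')
  sorted[4] = mus$hippopota  (last char: 'a')
  sorted[5] = opotamus$hipp  (last char: 'p')
  sorted[6] = otamus$hippop  (last char: 'p')
  sorted[7] = popotamus$hip  (last char: 'p')
  sorted[8] = potamus$hippo  (last char: 'o')
  sorted[9] = ppopotamus$hi  (last char: 'i')
  sorted[10] = s$hippopotamu  (last char: 'u')
  sorted[11] = tamus$hippopo  (last char: 'o')
  sorted[12] = us$hippopotam  (last char: 'm')
Last column: st$happpoiuom
Original string S is at sorted index 2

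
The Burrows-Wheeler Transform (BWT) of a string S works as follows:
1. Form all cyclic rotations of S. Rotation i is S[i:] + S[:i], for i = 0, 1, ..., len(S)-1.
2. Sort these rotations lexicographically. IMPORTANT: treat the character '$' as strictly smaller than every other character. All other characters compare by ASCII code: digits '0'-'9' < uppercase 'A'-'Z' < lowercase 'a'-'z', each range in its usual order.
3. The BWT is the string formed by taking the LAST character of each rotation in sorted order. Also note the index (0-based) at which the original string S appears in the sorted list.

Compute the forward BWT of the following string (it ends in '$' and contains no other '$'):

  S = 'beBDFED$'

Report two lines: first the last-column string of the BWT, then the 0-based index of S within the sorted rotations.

All 8 rotations (rotation i = S[i:]+S[:i]):
  rot[0] = beBDFED$
  rot[1] = eBDFED$b
  rot[2] = BDFED$be
  rot[3] = DFED$beB
  rot[4] = FED$beBD
  rot[5] = ED$beBDF
  rot[6] = D$beBDFE
  rot[7] = $beBDFED
Sorted (with $ < everything):
  sorted[0] = $beBDFED  (last char: 'D')
  sorted[1] = BDFED$be  (last char: 'e')
  sorted[2] = D$beBDFE  (last char: 'E')
  sorted[3] = DFED$beB  (last char: 'B')
  sorted[4] = ED$beBDF  (last char: 'F')
  sorted[5] = FED$beBD  (last char: 'D')
  sorted[6] = beBDFED$  (last char: '$')
  sorted[7] = eBDFED$b  (last char: 'b')
Last column: DeEBFD$b
Original string S is at sorted index 6

Answer: DeEBFD$b
6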